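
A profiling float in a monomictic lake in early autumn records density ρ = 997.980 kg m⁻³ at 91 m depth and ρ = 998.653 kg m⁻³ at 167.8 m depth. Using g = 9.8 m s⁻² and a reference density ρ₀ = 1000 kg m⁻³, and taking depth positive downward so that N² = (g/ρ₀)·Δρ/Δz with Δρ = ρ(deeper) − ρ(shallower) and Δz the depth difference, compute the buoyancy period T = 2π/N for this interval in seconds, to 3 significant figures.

678 s

Δρ = 998.653 − 997.980 = 0.673 kg m⁻³ over Δz = 167.8 − 91 = 76.8 m.
N² = (9.8/1000) × (0.673/76.8) = 8.5878 × 10⁻⁵ s⁻².
N = √(8.5878 × 10⁻⁵) = 9.2670 × 10⁻³ rad s⁻¹, so T = 2π/N = 678.02 s ≈ 678 s.
N² > 0, so the interval is statically stable.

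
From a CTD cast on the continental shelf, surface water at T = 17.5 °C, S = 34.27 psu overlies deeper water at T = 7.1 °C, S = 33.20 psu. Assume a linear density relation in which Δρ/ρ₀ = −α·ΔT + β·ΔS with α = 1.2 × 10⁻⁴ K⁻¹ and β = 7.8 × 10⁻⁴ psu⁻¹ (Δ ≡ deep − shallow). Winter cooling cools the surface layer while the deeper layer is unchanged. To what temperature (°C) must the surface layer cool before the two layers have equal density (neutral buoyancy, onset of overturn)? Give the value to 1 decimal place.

14.1 °C

Neutral buoyancy requires Δρ = 0, i.e. −α(T_deep − T_surf′) + β(S_deep − S_surf) = 0.
T_surf′ = T_deep − (β/α)·ΔS = 7.1 − (7.8 × 10⁻⁴/1.2 × 10⁻⁴)·(-1.07) = 14.055 °C.
Cooling required: 17.5 − (14.055) = 3.445 °C.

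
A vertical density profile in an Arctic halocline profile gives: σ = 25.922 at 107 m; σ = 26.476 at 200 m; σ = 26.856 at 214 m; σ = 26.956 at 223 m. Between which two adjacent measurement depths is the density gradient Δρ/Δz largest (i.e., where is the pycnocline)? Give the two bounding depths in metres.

200–214 m

Compute the density gradient over each adjacent pair:
  107–200 m: Δρ/Δz = 0.554/93 = 6.0 × 10⁻³ kg m⁻⁴
  200–214 m: Δρ/Δz = 0.380/14 = 0.027 kg m⁻⁴
  214–223 m: Δρ/Δz = 0.100/9 = 0.011 kg m⁻⁴
The largest gradient is in the 200–214 m interval — the pycnocline.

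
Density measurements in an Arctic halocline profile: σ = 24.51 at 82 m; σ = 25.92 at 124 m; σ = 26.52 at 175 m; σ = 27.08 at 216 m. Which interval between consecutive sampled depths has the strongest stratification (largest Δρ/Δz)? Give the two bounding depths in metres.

82–124 m

Compute the density gradient over each adjacent pair:
  82–124 m: Δρ/Δz = 1.41/42 = 0.034 kg m⁻⁴
  124–175 m: Δρ/Δz = 0.60/51 = 0.012 kg m⁻⁴
  175–216 m: Δρ/Δz = 0.56/41 = 0.014 kg m⁻⁴
The largest gradient is in the 82–124 m interval — the pycnocline.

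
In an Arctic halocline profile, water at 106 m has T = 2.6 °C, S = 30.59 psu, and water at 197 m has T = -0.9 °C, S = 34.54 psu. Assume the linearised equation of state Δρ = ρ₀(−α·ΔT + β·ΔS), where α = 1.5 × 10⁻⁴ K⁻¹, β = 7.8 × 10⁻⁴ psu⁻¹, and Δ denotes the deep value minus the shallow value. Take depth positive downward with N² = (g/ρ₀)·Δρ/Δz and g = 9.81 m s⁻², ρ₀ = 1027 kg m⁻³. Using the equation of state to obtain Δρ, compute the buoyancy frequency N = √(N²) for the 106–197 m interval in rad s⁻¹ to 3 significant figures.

ΔT = -3.5 K, ΔS = +3.95 psu (deep − shallow).
Δρ/ρ₀ = −αΔT + βΔS = 5.25 × 10⁻⁴ + 3.081 × 10⁻³ = 3.606 × 10⁻³, so Δρ ≈ 3.703 kg m⁻³.
N² = (g/ρ₀)·Δρ/Δz = g·(Δρ/ρ₀)/Δz = 9.81 × 3.606 × 10⁻³ / 91 = 3.8873 × 10⁻⁴ s⁻².
N = √(3.8873 × 10⁻⁴) = 0.019716 rad s⁻¹ ≈ 0.0197 rad s⁻¹.

0.0197 rad s⁻¹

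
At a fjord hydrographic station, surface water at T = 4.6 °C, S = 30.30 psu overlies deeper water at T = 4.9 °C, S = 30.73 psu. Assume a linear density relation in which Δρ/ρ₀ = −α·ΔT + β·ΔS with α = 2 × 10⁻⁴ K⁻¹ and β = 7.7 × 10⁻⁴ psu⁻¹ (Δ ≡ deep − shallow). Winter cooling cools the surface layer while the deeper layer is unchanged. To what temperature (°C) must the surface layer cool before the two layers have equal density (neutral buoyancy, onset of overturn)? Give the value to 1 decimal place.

Neutral buoyancy requires Δρ = 0, i.e. −α(T_deep − T_surf′) + β(S_deep − S_surf) = 0.
T_surf′ = T_deep − (β/α)·ΔS = 4.9 − (7.7 × 10⁻⁴/2 × 10⁻⁴)·(+0.43) = 3.245 °C.
Cooling required: 4.6 − (3.245) = 1.355 °C.

3.2 °C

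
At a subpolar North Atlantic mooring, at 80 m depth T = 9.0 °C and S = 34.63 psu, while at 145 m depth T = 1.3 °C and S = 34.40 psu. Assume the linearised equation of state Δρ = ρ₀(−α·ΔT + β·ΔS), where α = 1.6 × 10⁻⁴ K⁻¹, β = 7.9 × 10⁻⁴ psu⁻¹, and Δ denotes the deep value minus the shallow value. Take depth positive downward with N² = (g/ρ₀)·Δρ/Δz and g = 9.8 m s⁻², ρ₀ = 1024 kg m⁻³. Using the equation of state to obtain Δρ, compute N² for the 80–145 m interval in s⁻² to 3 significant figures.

1.58 × 10⁻⁴ s⁻²

ΔT = -7.7 K, ΔS = -0.23 psu (deep − shallow).
Δρ/ρ₀ = −αΔT + βΔS = 1.232 × 10⁻³ − 1.817 × 10⁻⁴ = 1.0503 × 10⁻³, so Δρ ≈ 1.076 kg m⁻³.
N² = (g/ρ₀)·Δρ/Δz = g·(Δρ/ρ₀)/Δz = 9.8 × 1.0503 × 10⁻³ / 65 = 1.5835 × 10⁻⁴ s⁻² ≈ 1.58 × 10⁻⁴ s⁻².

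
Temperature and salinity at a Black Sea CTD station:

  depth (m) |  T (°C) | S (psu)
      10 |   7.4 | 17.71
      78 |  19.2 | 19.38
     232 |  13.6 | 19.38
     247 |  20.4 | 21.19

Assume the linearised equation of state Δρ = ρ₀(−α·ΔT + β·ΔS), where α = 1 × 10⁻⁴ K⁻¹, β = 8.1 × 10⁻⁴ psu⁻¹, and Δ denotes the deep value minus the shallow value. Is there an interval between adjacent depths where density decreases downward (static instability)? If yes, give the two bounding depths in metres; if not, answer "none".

none

Evaluate Δρ/ρ₀ = −αΔT + βΔS across each adjacent pair:
  10–78 m: −αΔT+βΔS = −(1 × 10⁻⁴)(+11.8)+(8.1 × 10⁻⁴)(+1.67) = 1.7 × 10⁻⁴ → stable
  78–232 m: −αΔT+βΔS = −(1 × 10⁻⁴)(-5.6)+(8.1 × 10⁻⁴)(+0.00) = 5.6 × 10⁻⁴ → stable
  232–247 m: −αΔT+βΔS = −(1 × 10⁻⁴)(+6.8)+(8.1 × 10⁻⁴)(+1.81) = 7.9 × 10⁻⁴ → stable
Every interval has Δρ > 0: the column is stably stratified throughout.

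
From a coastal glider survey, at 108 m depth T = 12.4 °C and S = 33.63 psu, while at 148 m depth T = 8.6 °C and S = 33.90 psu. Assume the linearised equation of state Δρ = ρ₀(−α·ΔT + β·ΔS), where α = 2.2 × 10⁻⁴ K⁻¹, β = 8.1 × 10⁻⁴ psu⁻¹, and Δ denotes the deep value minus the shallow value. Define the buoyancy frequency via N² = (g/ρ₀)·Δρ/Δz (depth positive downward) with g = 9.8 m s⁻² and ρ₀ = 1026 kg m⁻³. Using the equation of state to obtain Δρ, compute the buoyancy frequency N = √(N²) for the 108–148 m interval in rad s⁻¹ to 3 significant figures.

ΔT = -3.8 K, ΔS = +0.27 psu (deep − shallow).
Δρ/ρ₀ = −αΔT + βΔS = 8.36 × 10⁻⁴ + 2.187 × 10⁻⁴ = 1.0547 × 10⁻³, so Δρ ≈ 1.082 kg m⁻³.
N² = (g/ρ₀)·Δρ/Δz = g·(Δρ/ρ₀)/Δz = 9.8 × 1.0547 × 10⁻³ / 40 = 2.5840 × 10⁻⁴ s⁻².
N = √(2.5840 × 10⁻⁴) = 0.016075 rad s⁻¹ ≈ 0.0161 rad s⁻¹.

0.0161 rad s⁻¹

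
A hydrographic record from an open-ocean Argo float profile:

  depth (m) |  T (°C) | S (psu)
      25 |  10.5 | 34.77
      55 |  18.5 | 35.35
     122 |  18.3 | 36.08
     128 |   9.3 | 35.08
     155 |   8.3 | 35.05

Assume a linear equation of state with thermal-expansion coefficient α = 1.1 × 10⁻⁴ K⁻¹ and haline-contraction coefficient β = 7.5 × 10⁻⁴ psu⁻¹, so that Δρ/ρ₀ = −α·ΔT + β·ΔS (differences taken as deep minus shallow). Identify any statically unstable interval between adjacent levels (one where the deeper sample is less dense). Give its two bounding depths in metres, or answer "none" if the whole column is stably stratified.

25–55 m

Evaluate Δρ/ρ₀ = −αΔT + βΔS across each adjacent pair:
  25–55 m: −αΔT+βΔS = −(1.1 × 10⁻⁴)(+8.0)+(7.5 × 10⁻⁴)(+0.58) = -4.5 × 10⁻⁴ → UNSTABLE
  55–122 m: −αΔT+βΔS = −(1.1 × 10⁻⁴)(-0.2)+(7.5 × 10⁻⁴)(+0.73) = 5.7 × 10⁻⁴ → stable
  122–128 m: −αΔT+βΔS = −(1.1 × 10⁻⁴)(-9.0)+(7.5 × 10⁻⁴)(-1.00) = 2.4 × 10⁻⁴ → stable
  128–155 m: −αΔT+βΔS = −(1.1 × 10⁻⁴)(-1.0)+(7.5 × 10⁻⁴)(-0.03) = 8.8 × 10⁻⁵ → stable
The 25–55 m interval has Δρ < 0: lighter water underlies denser water.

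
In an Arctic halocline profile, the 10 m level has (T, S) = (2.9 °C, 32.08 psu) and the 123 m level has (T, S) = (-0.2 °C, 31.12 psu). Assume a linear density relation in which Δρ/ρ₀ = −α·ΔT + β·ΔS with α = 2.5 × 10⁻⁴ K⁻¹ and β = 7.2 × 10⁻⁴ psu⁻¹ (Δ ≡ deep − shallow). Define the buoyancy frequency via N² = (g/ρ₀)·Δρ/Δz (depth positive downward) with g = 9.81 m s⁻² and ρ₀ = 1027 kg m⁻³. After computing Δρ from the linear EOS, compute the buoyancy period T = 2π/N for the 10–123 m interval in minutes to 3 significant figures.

38.8 min

ΔT = -3.1 K, ΔS = -0.96 psu (deep − shallow).
Δρ/ρ₀ = −αΔT + βΔS = 7.75 × 10⁻⁴ − 6.912 × 10⁻⁴ = 8.38 × 10⁻⁵, so Δρ ≈ 0.08606 kg m⁻³.
N² = (g/ρ₀)·Δρ/Δz = g·(Δρ/ρ₀)/Δz = 9.81 × 8.38 × 10⁻⁵ / 113 = 7.2750 × 10⁻⁶ s⁻².
N = √(7.2750 × 10⁻⁶) = 2.6972 × 10⁻³ rad s⁻¹ → T = 2π/N = 2.3295 × 10³ s = 38.825 min ≈ 38.8 min.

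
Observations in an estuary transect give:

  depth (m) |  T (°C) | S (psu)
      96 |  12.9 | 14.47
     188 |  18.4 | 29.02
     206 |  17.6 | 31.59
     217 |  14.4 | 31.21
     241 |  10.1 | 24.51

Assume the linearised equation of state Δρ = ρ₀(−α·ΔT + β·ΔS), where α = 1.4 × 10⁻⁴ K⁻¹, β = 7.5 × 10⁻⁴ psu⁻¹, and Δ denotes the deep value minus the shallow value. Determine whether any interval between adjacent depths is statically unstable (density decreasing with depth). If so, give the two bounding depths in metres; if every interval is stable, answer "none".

Evaluate Δρ/ρ₀ = −αΔT + βΔS across each adjacent pair:
  96–188 m: −αΔT+βΔS = −(1.4 × 10⁻⁴)(+5.5)+(7.5 × 10⁻⁴)(+14.55) = 0.010 → stable
  188–206 m: −αΔT+βΔS = −(1.4 × 10⁻⁴)(-0.8)+(7.5 × 10⁻⁴)(+2.57) = 2.0 × 10⁻³ → stable
  206–217 m: −αΔT+βΔS = −(1.4 × 10⁻⁴)(-3.2)+(7.5 × 10⁻⁴)(-0.38) = 1.6 × 10⁻⁴ → stable
  217–241 m: −αΔT+βΔS = −(1.4 × 10⁻⁴)(-4.3)+(7.5 × 10⁻⁴)(-6.70) = -4.4 × 10⁻³ → UNSTABLE
The 217–241 m interval has Δρ < 0: lighter water underlies denser water.

217–241 m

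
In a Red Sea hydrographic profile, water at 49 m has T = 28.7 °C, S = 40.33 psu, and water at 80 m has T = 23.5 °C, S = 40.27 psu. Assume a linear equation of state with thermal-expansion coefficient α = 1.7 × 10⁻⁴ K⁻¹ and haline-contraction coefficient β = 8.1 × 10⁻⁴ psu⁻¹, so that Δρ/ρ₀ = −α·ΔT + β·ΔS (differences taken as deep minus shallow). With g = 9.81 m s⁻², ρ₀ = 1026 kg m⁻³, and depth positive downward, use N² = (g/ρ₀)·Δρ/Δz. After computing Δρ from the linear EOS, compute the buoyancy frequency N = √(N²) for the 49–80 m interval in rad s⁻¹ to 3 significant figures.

0.0163 rad s⁻¹

ΔT = -5.2 K, ΔS = -0.06 psu (deep − shallow).
Δρ/ρ₀ = −αΔT + βΔS = 8.84 × 10⁻⁴ − 4.86 × 10⁻⁵ = 8.354 × 10⁻⁴, so Δρ ≈ 0.8571 kg m⁻³.
N² = (g/ρ₀)·Δρ/Δz = g·(Δρ/ρ₀)/Δz = 9.81 × 8.354 × 10⁻⁴ / 31 = 2.6436 × 10⁻⁴ s⁻².
N = √(2.6436 × 10⁻⁴) = 0.016259 rad s⁻¹ ≈ 0.0163 rad s⁻¹.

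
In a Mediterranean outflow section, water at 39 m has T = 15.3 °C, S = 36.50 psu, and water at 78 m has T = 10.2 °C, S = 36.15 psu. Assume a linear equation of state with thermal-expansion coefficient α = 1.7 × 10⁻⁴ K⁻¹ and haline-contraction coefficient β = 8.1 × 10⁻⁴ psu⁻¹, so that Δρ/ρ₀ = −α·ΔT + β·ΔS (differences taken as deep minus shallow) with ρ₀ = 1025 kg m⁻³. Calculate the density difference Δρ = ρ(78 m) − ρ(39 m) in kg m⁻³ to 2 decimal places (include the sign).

ΔT = -5.1 K, ΔS = -0.35 psu (deep − shallow).
Δρ/ρ₀ = −(1.7 × 10⁻⁴)(-5.1) + (8.1 × 10⁻⁴)(-0.35) = 5.835 × 10⁻⁴.
Δρ = 1025 × (5.835 × 10⁻⁴) = +0.60 kg m⁻³.
Positive Δρ: denser below, stable.

+0.60 kg m⁻³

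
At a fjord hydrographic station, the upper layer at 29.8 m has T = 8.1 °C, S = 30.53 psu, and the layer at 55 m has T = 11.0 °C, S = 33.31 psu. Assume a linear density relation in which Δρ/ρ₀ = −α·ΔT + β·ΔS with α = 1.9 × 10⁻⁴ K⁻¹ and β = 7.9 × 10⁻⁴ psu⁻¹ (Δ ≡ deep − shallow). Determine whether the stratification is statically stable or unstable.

ΔT = 11.0 − 8.1 = +2.9 K and ΔS = 33.31 − 30.53 = +2.78 psu (deep − shallow).
−αΔT = -5.51 × 10⁻⁴; βΔS = 2.1962 × 10⁻³; sum Δρ/ρ₀ = 1.6452 × 10⁻³.
Δρ/ρ₀ > 0, so Δρ > 0: deeper water is denser → statically stable.

stable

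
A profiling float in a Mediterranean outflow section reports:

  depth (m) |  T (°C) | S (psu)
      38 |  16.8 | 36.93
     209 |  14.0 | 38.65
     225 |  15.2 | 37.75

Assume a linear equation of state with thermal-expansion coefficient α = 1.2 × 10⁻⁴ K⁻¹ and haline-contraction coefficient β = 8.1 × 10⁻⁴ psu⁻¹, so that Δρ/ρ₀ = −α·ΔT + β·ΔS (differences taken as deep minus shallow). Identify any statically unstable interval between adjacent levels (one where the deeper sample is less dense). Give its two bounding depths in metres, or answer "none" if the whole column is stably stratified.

Evaluate Δρ/ρ₀ = −αΔT + βΔS across each adjacent pair:
  38–209 m: −αΔT+βΔS = −(1.2 × 10⁻⁴)(-2.8)+(8.1 × 10⁻⁴)(+1.72) = 1.7 × 10⁻³ → stable
  209–225 m: −αΔT+βΔS = −(1.2 × 10⁻⁴)(+1.2)+(8.1 × 10⁻⁴)(-0.90) = -8.7 × 10⁻⁴ → UNSTABLE
The 209–225 m interval has Δρ < 0: lighter water underlies denser water.

209–225 m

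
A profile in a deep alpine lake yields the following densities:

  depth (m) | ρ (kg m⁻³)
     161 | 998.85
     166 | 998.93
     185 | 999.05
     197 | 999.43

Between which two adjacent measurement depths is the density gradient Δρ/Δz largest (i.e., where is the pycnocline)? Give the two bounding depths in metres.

185–197 m

Compute the density gradient over each adjacent pair:
  161–166 m: Δρ/Δz = 0.08/5 = 0.016 kg m⁻⁴
  166–185 m: Δρ/Δz = 0.12/19 = 6.3 × 10⁻³ kg m⁻⁴
  185–197 m: Δρ/Δz = 0.38/12 = 0.032 kg m⁻⁴
The largest gradient is in the 185–197 m interval — the pycnocline.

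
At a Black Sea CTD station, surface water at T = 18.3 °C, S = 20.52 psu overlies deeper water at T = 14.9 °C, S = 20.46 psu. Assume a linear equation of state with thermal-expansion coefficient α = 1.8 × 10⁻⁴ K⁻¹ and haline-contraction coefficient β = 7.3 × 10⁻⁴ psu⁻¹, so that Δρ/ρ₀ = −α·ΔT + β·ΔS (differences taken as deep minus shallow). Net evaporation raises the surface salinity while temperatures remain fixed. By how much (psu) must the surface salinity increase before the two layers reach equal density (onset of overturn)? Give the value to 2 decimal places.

0.78 psu

Neutral buoyancy requires −α(T_deep − T_surf) + β(S_deep − S_surf′) = 0.
S_surf′ = S_deep − (α/β)·ΔT = 20.46 − (1.8 × 10⁻⁴/7.3 × 10⁻⁴)·(-3.4) = 21.2984 psu.
Increase required: 21.2984 − 20.52 = 0.7784 psu.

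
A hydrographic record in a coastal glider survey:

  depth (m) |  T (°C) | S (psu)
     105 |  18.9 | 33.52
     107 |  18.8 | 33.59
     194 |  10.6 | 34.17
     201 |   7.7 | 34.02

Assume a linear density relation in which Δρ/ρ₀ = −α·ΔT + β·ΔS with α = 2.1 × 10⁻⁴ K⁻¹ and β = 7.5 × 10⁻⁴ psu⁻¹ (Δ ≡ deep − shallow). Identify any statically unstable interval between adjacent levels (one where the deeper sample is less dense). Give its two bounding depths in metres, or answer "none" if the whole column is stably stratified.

none

Evaluate Δρ/ρ₀ = −αΔT + βΔS across each adjacent pair:
  105–107 m: −αΔT+βΔS = −(2.1 × 10⁻⁴)(-0.1)+(7.5 × 10⁻⁴)(+0.07) = 7.4 × 10⁻⁵ → stable
  107–194 m: −αΔT+βΔS = −(2.1 × 10⁻⁴)(-8.2)+(7.5 × 10⁻⁴)(+0.58) = 2.2 × 10⁻³ → stable
  194–201 m: −αΔT+βΔS = −(2.1 × 10⁻⁴)(-2.9)+(7.5 × 10⁻⁴)(-0.15) = 5.0 × 10⁻⁴ → stable
Every interval has Δρ > 0: the column is stably stratified throughout.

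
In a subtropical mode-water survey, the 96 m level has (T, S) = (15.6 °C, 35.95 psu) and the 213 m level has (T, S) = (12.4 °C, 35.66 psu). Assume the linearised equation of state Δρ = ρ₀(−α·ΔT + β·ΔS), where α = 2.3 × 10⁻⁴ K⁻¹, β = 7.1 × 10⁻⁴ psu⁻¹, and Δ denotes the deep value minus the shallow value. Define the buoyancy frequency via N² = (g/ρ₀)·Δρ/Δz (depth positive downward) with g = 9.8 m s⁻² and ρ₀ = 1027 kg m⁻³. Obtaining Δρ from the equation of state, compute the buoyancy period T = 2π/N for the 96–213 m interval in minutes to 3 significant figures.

15.7 min

ΔT = -3.2 K, ΔS = -0.29 psu (deep − shallow).
Δρ/ρ₀ = −αΔT + βΔS = 7.36 × 10⁻⁴ − 2.059 × 10⁻⁴ = 5.301 × 10⁻⁴, so Δρ ≈ 0.5444 kg m⁻³.
N² = (g/ρ₀)·Δρ/Δz = g·(Δρ/ρ₀)/Δz = 9.8 × 5.301 × 10⁻⁴ / 117 = 4.4402 × 10⁻⁵ s⁻².
N = √(4.4402 × 10⁻⁵) = 6.6635 × 10⁻³ rad s⁻¹ → T = 2π/N = 942.93 s = 15.715 min ≈ 15.7 min.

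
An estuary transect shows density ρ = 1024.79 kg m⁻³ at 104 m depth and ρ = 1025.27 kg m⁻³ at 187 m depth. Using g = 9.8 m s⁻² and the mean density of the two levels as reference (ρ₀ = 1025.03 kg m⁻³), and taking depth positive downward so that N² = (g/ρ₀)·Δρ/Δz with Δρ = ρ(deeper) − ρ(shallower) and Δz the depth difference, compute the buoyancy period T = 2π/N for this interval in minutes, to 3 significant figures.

14.1 min

Δρ = 1025.27 − 1024.79 = 0.48 kg m⁻³ over Δz = 187 − 104 = 83 m.
N² = (9.8/1025.03) × (0.48/83) = 5.5291 × 10⁻⁵ s⁻².
N = √(5.5291 × 10⁻⁵) = 7.4358 × 10⁻³ rad s⁻¹, so T = 2π/N = 844.99 s = 14.083 min ≈ 14.1 min.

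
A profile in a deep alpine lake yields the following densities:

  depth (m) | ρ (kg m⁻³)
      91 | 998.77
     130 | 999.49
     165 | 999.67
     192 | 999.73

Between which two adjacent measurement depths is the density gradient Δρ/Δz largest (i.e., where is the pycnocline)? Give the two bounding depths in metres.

91–130 m

Compute the density gradient over each adjacent pair:
  91–130 m: Δρ/Δz = 0.72/39 = 0.018 kg m⁻⁴
  130–165 m: Δρ/Δz = 0.18/35 = 5.1 × 10⁻³ kg m⁻⁴
  165–192 m: Δρ/Δz = 0.06/27 = 2.2 × 10⁻³ kg m⁻⁴
The largest gradient is in the 91–130 m interval — the pycnocline.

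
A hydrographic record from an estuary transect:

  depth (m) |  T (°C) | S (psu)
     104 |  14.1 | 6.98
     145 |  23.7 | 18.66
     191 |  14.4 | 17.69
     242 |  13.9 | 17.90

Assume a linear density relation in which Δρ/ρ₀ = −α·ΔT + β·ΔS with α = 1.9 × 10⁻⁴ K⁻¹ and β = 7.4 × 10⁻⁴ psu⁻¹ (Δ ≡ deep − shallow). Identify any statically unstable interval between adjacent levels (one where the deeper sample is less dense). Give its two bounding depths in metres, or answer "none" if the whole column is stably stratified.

Evaluate Δρ/ρ₀ = −αΔT + βΔS across each adjacent pair:
  104–145 m: −αΔT+βΔS = −(1.9 × 10⁻⁴)(+9.6)+(7.4 × 10⁻⁴)(+11.68) = 6.8 × 10⁻³ → stable
  145–191 m: −αΔT+βΔS = −(1.9 × 10⁻⁴)(-9.3)+(7.4 × 10⁻⁴)(-0.97) = 1.0 × 10⁻³ → stable
  191–242 m: −αΔT+βΔS = −(1.9 × 10⁻⁴)(-0.5)+(7.4 × 10⁻⁴)(+0.21) = 2.5 × 10⁻⁴ → stable
Every interval has Δρ > 0: the column is stably stratified throughout.

none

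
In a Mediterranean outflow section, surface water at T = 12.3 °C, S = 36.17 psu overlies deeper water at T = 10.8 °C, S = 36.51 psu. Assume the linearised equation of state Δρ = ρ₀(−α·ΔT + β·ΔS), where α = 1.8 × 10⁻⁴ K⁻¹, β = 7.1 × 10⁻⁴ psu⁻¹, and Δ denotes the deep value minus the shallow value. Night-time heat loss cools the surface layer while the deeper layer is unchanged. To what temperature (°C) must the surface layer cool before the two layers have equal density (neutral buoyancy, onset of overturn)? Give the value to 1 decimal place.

Neutral buoyancy requires Δρ = 0, i.e. −α(T_deep − T_surf′) + β(S_deep − S_surf) = 0.
T_surf′ = T_deep − (β/α)·ΔS = 10.8 − (7.1 × 10⁻⁴/1.8 × 10⁻⁴)·(+0.34) = 9.459 °C.
Cooling required: 12.3 − (9.459) = 2.841 °C.

9.5 °C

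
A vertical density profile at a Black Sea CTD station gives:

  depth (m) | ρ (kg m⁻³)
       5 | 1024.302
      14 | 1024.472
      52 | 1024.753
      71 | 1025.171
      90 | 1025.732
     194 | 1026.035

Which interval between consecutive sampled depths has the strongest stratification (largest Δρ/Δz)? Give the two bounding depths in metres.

Compute the density gradient over each adjacent pair:
  5–14 m: Δρ/Δz = 0.170/9 = 0.019 kg m⁻⁴
  14–52 m: Δρ/Δz = 0.281/38 = 7.4 × 10⁻³ kg m⁻⁴
  52–71 m: Δρ/Δz = 0.418/19 = 0.022 kg m⁻⁴
  71–90 m: Δρ/Δz = 0.561/19 = 0.030 kg m⁻⁴
  90–194 m: Δρ/Δz = 0.303/104 = 2.9 × 10⁻³ kg m⁻⁴
The largest gradient is in the 71–90 m interval — the pycnocline.

71–90 m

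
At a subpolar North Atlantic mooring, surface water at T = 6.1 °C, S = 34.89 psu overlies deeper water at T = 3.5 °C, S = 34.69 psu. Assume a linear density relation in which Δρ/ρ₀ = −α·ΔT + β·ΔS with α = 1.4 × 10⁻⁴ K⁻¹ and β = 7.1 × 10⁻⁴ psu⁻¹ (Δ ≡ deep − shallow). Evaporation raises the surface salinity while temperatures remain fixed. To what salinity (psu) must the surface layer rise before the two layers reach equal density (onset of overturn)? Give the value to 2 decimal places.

Neutral buoyancy requires −α(T_deep − T_surf) + β(S_deep − S_surf′) = 0.
S_surf′ = S_deep − (α/β)·ΔT = 34.69 − (1.4 × 10⁻⁴/7.1 × 10⁻⁴)·(-2.6) = 35.2027 psu.
Increase required: 35.2027 − 34.89 = 0.3127 psu.

35.20 psu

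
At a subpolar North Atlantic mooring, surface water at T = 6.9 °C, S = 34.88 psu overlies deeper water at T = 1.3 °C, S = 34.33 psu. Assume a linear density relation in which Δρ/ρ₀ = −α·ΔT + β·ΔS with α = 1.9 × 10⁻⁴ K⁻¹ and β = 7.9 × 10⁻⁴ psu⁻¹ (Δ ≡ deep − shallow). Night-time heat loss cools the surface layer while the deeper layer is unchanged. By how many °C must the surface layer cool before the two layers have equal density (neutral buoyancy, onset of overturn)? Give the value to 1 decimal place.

3.3 °C

Neutral buoyancy requires Δρ = 0, i.e. −α(T_deep − T_surf′) + β(S_deep − S_surf) = 0.
T_surf′ = T_deep − (β/α)·ΔS = 1.3 − (7.9 × 10⁻⁴/1.9 × 10⁻⁴)·(-0.55) = 3.587 °C.
Cooling required: 6.9 − (3.587) = 3.313 °C.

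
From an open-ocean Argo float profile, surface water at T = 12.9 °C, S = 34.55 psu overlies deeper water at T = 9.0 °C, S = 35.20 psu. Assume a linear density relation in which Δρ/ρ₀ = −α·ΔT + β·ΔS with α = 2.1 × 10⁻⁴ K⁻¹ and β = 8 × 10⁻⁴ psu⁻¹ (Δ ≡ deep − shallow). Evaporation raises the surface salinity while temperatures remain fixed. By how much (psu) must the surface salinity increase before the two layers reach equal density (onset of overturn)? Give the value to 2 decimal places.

Neutral buoyancy requires −α(T_deep − T_surf) + β(S_deep − S_surf′) = 0.
S_surf′ = S_deep − (α/β)·ΔT = 35.20 − (2.1 × 10⁻⁴/8 × 10⁻⁴)·(-3.9) = 36.2238 psu.
Increase required: 36.2238 − 34.55 = 1.6738 psu.

1.67 psu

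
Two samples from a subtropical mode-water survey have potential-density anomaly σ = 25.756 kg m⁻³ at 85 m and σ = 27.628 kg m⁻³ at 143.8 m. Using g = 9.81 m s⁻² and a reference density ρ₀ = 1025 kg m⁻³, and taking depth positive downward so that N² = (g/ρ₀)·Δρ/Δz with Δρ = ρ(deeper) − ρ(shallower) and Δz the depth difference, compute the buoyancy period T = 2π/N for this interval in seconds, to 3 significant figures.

360 s

Δρ = 1027.628 − 1025.756 = 1.872 kg m⁻³ over Δz = 143.8 − 85 = 58.8 m.
N² = (9.81/1025) × (1.872/58.8) = 3.0470 × 10⁻⁴ s⁻².
N = √(3.0470 × 10⁻⁴) = 0.017456 rad s⁻¹, so T = 2π/N = 359.94 s ≈ 360 s.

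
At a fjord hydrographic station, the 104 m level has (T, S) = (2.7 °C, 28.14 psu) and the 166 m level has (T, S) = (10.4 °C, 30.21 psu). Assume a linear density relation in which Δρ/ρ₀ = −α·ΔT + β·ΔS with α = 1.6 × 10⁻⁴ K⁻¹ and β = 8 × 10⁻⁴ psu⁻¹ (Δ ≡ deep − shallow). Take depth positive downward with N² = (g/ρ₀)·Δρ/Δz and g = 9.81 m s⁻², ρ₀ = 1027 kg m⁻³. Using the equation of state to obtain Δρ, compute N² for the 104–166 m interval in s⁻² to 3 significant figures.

ΔT = +7.7 K, ΔS = +2.07 psu (deep − shallow).
Δρ/ρ₀ = −αΔT + βΔS = -1.232 × 10⁻³ + 1.656 × 10⁻³ = 4.24 × 10⁻⁴, so Δρ ≈ 0.4354 kg m⁻³.
N² = (g/ρ₀)·Δρ/Δz = g·(Δρ/ρ₀)/Δz = 9.81 × 4.24 × 10⁻⁴ / 62 = 6.7088 × 10⁻⁵ s⁻² ≈ 6.71 × 10⁻⁵ s⁻².

6.71 × 10⁻⁵ s⁻²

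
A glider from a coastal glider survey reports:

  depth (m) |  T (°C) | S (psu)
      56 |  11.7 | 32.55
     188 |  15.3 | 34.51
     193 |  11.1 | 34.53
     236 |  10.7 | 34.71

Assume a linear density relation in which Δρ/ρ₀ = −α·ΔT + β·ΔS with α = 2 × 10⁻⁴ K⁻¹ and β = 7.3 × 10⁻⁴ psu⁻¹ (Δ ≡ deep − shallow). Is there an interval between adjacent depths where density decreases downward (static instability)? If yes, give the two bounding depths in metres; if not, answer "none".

none

Evaluate Δρ/ρ₀ = −αΔT + βΔS across each adjacent pair:
  56–188 m: −αΔT+βΔS = −(2 × 10⁻⁴)(+3.6)+(7.3 × 10⁻⁴)(+1.96) = 7.1 × 10⁻⁴ → stable
  188–193 m: −αΔT+βΔS = −(2 × 10⁻⁴)(-4.2)+(7.3 × 10⁻⁴)(+0.02) = 8.5 × 10⁻⁴ → stable
  193–236 m: −αΔT+βΔS = −(2 × 10⁻⁴)(-0.4)+(7.3 × 10⁻⁴)(+0.18) = 2.1 × 10⁻⁴ → stable
Every interval has Δρ > 0: the column is stably stratified throughout.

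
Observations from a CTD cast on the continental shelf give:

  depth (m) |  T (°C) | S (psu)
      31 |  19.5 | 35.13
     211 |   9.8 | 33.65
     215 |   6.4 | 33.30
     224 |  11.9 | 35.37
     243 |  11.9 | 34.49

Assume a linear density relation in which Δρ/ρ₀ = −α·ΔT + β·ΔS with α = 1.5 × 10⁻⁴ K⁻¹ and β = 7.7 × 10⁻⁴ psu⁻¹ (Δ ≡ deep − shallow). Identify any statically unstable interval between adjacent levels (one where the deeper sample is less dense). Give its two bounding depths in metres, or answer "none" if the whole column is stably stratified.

224–243 m

Evaluate Δρ/ρ₀ = −αΔT + βΔS across each adjacent pair:
  31–211 m: −αΔT+βΔS = −(1.5 × 10⁻⁴)(-9.7)+(7.7 × 10⁻⁴)(-1.48) = 3.2 × 10⁻⁴ → stable
  211–215 m: −αΔT+βΔS = −(1.5 × 10⁻⁴)(-3.4)+(7.7 × 10⁻⁴)(-0.35) = 2.4 × 10⁻⁴ → stable
  215–224 m: −αΔT+βΔS = −(1.5 × 10⁻⁴)(+5.5)+(7.7 × 10⁻⁴)(+2.07) = 7.7 × 10⁻⁴ → stable
  224–243 m: −αΔT+βΔS = −(1.5 × 10⁻⁴)(+0.0)+(7.7 × 10⁻⁴)(-0.88) = -6.8 × 10⁻⁴ → UNSTABLE
The 224–243 m interval has Δρ < 0: lighter water underlies denser water.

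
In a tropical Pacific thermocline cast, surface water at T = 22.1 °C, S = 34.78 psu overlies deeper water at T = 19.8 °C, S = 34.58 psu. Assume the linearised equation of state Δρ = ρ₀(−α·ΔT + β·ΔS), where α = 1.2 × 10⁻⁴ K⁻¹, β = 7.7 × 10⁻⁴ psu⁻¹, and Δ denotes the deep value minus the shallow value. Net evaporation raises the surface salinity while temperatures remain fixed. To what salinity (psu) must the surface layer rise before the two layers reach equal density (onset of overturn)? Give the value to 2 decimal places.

34.94 psu

Neutral buoyancy requires −α(T_deep − T_surf) + β(S_deep − S_surf′) = 0.
S_surf′ = S_deep − (α/β)·ΔT = 34.58 − (1.2 × 10⁻⁴/7.7 × 10⁻⁴)·(-2.3) = 34.9384 psu.
Increase required: 34.9384 − 34.78 = 0.1584 psu.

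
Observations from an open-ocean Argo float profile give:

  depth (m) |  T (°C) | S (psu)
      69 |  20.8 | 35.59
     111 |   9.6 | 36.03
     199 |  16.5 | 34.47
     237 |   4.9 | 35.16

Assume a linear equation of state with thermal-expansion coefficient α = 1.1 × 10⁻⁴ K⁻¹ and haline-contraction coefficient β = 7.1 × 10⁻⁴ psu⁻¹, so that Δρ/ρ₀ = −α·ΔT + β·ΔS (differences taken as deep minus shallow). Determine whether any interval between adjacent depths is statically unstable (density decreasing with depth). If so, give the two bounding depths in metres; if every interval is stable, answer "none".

111–199 m

Evaluate Δρ/ρ₀ = −αΔT + βΔS across each adjacent pair:
  69–111 m: −αΔT+βΔS = −(1.1 × 10⁻⁴)(-11.2)+(7.1 × 10⁻⁴)(+0.44) = 1.5 × 10⁻³ → stable
  111–199 m: −αΔT+βΔS = −(1.1 × 10⁻⁴)(+6.9)+(7.1 × 10⁻⁴)(-1.56) = -1.9 × 10⁻³ → UNSTABLE
  199–237 m: −αΔT+βΔS = −(1.1 × 10⁻⁴)(-11.6)+(7.1 × 10⁻⁴)(+0.69) = 1.8 × 10⁻³ → stable
The 111–199 m interval has Δρ < 0: lighter water underlies denser water.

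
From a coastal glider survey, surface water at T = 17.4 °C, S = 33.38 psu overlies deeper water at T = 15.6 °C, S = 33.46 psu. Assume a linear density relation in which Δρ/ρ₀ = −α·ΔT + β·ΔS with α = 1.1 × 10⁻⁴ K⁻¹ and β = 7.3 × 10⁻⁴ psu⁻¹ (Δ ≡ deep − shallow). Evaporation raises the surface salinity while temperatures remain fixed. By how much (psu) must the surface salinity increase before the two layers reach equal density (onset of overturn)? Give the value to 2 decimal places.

Neutral buoyancy requires −α(T_deep − T_surf) + β(S_deep − S_surf′) = 0.
S_surf′ = S_deep − (α/β)·ΔT = 33.46 − (1.1 × 10⁻⁴/7.3 × 10⁻⁴)·(-1.8) = 33.7312 psu.
Increase required: 33.7312 − 33.38 = 0.3512 psu.

0.35 psu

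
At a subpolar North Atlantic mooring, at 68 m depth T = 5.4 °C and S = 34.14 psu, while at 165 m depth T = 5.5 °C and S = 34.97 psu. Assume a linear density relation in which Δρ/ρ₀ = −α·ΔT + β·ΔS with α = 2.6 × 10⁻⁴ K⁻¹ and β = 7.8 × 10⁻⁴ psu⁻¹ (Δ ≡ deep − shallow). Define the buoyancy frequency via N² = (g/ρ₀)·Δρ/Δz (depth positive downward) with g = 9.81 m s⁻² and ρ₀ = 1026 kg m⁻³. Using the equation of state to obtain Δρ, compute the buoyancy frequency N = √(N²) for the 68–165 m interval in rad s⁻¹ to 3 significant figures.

7.93 × 10⁻³ rad s⁻¹

ΔT = +0.1 K, ΔS = +0.83 psu (deep − shallow).
Δρ/ρ₀ = −αΔT + βΔS = -2.60 × 10⁻⁵ + 6.474 × 10⁻⁴ = 6.214 × 10⁻⁴, so Δρ ≈ 0.6376 kg m⁻³.
N² = (g/ρ₀)·Δρ/Δz = g·(Δρ/ρ₀)/Δz = 9.81 × 6.214 × 10⁻⁴ / 97 = 6.2845 × 10⁻⁵ s⁻².
N = √(6.2845 × 10⁻⁵) = 7.9275 × 10⁻³ rad s⁻¹ ≈ 7.93 × 10⁻³ rad s⁻¹.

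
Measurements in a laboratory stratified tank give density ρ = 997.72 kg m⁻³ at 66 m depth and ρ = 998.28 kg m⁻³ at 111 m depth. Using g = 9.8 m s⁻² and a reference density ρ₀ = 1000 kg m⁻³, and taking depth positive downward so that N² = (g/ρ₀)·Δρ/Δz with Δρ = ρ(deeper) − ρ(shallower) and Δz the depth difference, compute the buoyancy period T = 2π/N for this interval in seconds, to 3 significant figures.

569 s

Δρ = 998.28 − 997.72 = 0.56 kg m⁻³ over Δz = 111 − 66 = 45 m.
N² = (9.8/1000) × (0.56/45) = 1.2196 × 10⁻⁴ s⁻².
N = √(1.2196 × 10⁻⁴) = 0.011044 rad s⁻¹, so T = 2π/N = 568.92 s ≈ 569 s.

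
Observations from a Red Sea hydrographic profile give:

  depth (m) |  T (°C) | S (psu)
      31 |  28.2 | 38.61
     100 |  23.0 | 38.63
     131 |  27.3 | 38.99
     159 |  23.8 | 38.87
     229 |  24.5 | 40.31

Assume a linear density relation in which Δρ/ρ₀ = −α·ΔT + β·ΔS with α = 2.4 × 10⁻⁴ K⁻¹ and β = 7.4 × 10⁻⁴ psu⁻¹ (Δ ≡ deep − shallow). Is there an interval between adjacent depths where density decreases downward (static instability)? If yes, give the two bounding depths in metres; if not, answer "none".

100–131 m

Evaluate Δρ/ρ₀ = −αΔT + βΔS across each adjacent pair:
  31–100 m: −αΔT+βΔS = −(2.4 × 10⁻⁴)(-5.2)+(7.4 × 10⁻⁴)(+0.02) = 1.3 × 10⁻³ → stable
  100–131 m: −αΔT+βΔS = −(2.4 × 10⁻⁴)(+4.3)+(7.4 × 10⁻⁴)(+0.36) = -7.7 × 10⁻⁴ → UNSTABLE
  131–159 m: −αΔT+βΔS = −(2.4 × 10⁻⁴)(-3.5)+(7.4 × 10⁻⁴)(-0.12) = 7.5 × 10⁻⁴ → stable
  159–229 m: −αΔT+βΔS = −(2.4 × 10⁻⁴)(+0.7)+(7.4 × 10⁻⁴)(+1.44) = 9.0 × 10⁻⁴ → stable
The 100–131 m interval has Δρ < 0: lighter water underlies denser water.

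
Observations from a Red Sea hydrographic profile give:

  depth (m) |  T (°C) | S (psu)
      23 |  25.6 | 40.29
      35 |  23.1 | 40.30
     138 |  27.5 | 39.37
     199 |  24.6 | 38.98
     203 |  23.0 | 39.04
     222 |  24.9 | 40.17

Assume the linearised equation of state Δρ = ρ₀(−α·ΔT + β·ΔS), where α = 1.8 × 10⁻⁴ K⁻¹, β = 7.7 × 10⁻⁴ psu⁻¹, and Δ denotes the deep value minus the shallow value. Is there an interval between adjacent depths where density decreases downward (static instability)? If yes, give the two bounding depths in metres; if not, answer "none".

35–138 m

Evaluate Δρ/ρ₀ = −αΔT + βΔS across each adjacent pair:
  23–35 m: −αΔT+βΔS = −(1.8 × 10⁻⁴)(-2.5)+(7.7 × 10⁻⁴)(+0.01) = 4.6 × 10⁻⁴ → stable
  35–138 m: −αΔT+βΔS = −(1.8 × 10⁻⁴)(+4.4)+(7.7 × 10⁻⁴)(-0.93) = -1.5 × 10⁻³ → UNSTABLE
  138–199 m: −αΔT+βΔS = −(1.8 × 10⁻⁴)(-2.9)+(7.7 × 10⁻⁴)(-0.39) = 2.2 × 10⁻⁴ → stable
  199–203 m: −αΔT+βΔS = −(1.8 × 10⁻⁴)(-1.6)+(7.7 × 10⁻⁴)(+0.06) = 3.3 × 10⁻⁴ → stable
  203–222 m: −αΔT+βΔS = −(1.8 × 10⁻⁴)(+1.9)+(7.7 × 10⁻⁴)(+1.13) = 5.3 × 10⁻⁴ → stable
The 35–138 m interval has Δρ < 0: lighter water underlies denser water.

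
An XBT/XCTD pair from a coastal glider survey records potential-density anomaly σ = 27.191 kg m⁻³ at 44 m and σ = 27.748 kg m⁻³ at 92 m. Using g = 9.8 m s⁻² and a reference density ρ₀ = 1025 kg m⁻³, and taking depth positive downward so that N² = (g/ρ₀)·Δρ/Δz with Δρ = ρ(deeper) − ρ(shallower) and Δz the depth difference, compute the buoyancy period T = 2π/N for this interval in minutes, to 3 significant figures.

Δρ = 1027.748 − 1027.191 = 0.557 kg m⁻³ over Δz = 92 − 44 = 48 m.
N² = (9.8/1025) × (0.557/48) = 1.1095 × 10⁻⁴ s⁻².
N = √(1.1095 × 10⁻⁴) = 0.010533 rad s⁻¹, so T = 2π/N = 596.52 s = 9.9420 min ≈ 9.94 min.
N² > 0, so the interval is statically stable.

9.94 min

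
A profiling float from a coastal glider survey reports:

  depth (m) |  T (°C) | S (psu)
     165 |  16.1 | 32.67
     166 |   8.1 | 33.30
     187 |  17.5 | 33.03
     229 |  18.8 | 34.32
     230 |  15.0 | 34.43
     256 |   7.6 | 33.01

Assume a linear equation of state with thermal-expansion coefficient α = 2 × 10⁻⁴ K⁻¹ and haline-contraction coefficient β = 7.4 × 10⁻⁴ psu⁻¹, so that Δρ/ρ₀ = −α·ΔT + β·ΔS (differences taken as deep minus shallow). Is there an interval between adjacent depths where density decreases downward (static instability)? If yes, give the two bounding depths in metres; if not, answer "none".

166–187 m

Evaluate Δρ/ρ₀ = −αΔT + βΔS across each adjacent pair:
  165–166 m: −αΔT+βΔS = −(2 × 10⁻⁴)(-8.0)+(7.4 × 10⁻⁴)(+0.63) = 2.1 × 10⁻³ → stable
  166–187 m: −αΔT+βΔS = −(2 × 10⁻⁴)(+9.4)+(7.4 × 10⁻⁴)(-0.27) = -2.1 × 10⁻³ → UNSTABLE
  187–229 m: −αΔT+βΔS = −(2 × 10⁻⁴)(+1.3)+(7.4 × 10⁻⁴)(+1.29) = 6.9 × 10⁻⁴ → stable
  229–230 m: −αΔT+βΔS = −(2 × 10⁻⁴)(-3.8)+(7.4 × 10⁻⁴)(+0.11) = 8.4 × 10⁻⁴ → stable
  230–256 m: −αΔT+βΔS = −(2 × 10⁻⁴)(-7.4)+(7.4 × 10⁻⁴)(-1.42) = 4.3 × 10⁻⁴ → stable
The 166–187 m interval has Δρ < 0: lighter water underlies denser water.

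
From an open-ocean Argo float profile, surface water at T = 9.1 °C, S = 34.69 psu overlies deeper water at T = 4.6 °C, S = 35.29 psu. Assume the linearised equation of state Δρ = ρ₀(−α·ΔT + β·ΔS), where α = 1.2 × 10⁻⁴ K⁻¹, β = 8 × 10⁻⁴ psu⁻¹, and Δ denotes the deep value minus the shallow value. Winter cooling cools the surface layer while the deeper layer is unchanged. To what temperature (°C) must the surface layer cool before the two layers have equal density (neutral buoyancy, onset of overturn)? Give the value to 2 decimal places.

0.60 °C

Neutral buoyancy requires Δρ = 0, i.e. −α(T_deep − T_surf′) + β(S_deep − S_surf) = 0.
T_surf′ = T_deep − (β/α)·ΔS = 4.6 − (8 × 10⁻⁴/1.2 × 10⁻⁴)·(+0.60) = 0.6000 °C.
Cooling required: 9.1 − (0.6000) = 8.5000 °C.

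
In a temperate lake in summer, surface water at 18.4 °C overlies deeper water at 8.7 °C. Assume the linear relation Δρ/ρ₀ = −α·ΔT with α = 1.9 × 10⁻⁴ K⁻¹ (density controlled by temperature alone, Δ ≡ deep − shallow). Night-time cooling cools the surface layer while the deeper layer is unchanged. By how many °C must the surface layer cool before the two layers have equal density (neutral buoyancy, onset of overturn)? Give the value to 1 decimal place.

With temperature the only control, equal density requires T_surf′ = T_deep.
T_surf′ = 8.7 °C.
Cooling required: 18.4 − 8.7 = 9.7 °C.

9.7 °C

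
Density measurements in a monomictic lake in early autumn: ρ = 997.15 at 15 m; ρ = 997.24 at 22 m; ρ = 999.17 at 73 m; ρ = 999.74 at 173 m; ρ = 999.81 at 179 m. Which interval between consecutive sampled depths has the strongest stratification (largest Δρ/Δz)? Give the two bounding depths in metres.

22–73 m

Compute the density gradient over each adjacent pair:
  15–22 m: Δρ/Δz = 0.09/7 = 0.013 kg m⁻⁴
  22–73 m: Δρ/Δz = 1.93/51 = 0.038 kg m⁻⁴
  73–173 m: Δρ/Δz = 0.57/100 = 5.7 × 10⁻³ kg m⁻⁴
  173–179 m: Δρ/Δz = 0.07/6 = 0.012 kg m⁻⁴
The largest gradient is in the 22–73 m interval — the pycnocline.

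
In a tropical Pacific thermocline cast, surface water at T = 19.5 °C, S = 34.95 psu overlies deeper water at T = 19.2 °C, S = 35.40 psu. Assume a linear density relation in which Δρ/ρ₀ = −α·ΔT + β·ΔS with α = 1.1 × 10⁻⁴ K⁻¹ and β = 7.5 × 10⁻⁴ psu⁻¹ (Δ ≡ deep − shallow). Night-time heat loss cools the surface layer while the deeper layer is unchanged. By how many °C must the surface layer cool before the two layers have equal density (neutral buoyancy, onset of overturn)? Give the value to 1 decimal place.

3.4 °C

Neutral buoyancy requires Δρ = 0, i.e. −α(T_deep − T_surf′) + β(S_deep − S_surf) = 0.
T_surf′ = T_deep − (β/α)·ΔS = 19.2 − (7.5 × 10⁻⁴/1.1 × 10⁻⁴)·(+0.45) = 16.132 °C.
Cooling required: 19.5 − (16.132) = 3.368 °C.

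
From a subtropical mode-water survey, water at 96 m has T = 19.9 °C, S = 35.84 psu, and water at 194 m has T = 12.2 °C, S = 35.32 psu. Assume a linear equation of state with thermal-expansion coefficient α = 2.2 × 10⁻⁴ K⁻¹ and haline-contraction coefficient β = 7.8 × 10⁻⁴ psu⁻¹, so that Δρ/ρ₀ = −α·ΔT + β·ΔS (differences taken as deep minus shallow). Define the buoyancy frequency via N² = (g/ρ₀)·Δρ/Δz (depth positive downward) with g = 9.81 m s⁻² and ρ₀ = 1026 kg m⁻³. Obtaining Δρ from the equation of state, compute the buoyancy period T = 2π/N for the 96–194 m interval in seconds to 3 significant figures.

ΔT = -7.7 K, ΔS = -0.52 psu (deep − shallow).
Δρ/ρ₀ = −αΔT + βΔS = 1.694 × 10⁻³ − 4.056 × 10⁻⁴ = 1.2884 × 10⁻³, so Δρ ≈ 1.322 kg m⁻³.
N² = (g/ρ₀)·Δρ/Δz = g·(Δρ/ρ₀)/Δz = 9.81 × 1.2884 × 10⁻³ / 98 = 1.2897 × 10⁻⁴ s⁻².
N = √(1.2897 × 10⁻⁴) = 0.011356 rad s⁻¹ → T = 2π/N = 553.29 s ≈ 553 s.

553 s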